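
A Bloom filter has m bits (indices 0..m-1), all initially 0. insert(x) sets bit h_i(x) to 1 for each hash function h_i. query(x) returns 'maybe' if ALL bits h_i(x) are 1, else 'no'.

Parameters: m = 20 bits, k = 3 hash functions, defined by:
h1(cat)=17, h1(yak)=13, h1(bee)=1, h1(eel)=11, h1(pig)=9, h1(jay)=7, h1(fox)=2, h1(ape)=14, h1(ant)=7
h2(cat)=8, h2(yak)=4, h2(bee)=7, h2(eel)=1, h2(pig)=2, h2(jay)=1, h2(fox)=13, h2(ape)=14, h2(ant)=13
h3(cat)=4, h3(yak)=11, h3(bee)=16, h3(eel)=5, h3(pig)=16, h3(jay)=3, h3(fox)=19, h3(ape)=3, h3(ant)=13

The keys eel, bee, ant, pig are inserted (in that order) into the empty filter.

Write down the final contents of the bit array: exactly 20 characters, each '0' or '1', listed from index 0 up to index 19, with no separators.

Answer: 01100101010101001000

Derivation:
Start: bits=00000000000000000000
After insert 'eel': sets bits 1 5 11 -> bits=01000100000100000000
After insert 'bee': sets bits 1 7 16 -> bits=01000101000100001000
After insert 'ant': sets bits 7 13 -> bits=01000101000101001000
After insert 'pig': sets bits 2 9 16 -> bits=01100101010101001000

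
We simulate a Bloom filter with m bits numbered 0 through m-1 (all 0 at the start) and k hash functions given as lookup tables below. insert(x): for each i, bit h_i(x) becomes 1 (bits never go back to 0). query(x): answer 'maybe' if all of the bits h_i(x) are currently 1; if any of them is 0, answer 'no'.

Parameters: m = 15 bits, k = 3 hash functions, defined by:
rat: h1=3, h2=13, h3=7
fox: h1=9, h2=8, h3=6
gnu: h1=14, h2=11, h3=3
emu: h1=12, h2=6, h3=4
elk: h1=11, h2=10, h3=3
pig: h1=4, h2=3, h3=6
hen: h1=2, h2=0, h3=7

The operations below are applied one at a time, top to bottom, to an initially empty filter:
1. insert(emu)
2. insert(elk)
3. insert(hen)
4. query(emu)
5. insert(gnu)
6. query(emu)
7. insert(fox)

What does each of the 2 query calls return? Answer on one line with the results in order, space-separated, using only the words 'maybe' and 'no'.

Start: bits=000000000000000
Op 1: insert emu -> sets bits 4 6 12 -> bits=000010100000100
Op 2: insert elk -> sets bits 3 10 11 -> bits=000110100011100
Op 3: insert hen -> sets bits 0 2 7 -> bits=101110110011100
Op 4: query emu -> checks bit4=1, bit6=1, bit12=1 (all 1) -> maybe
Op 5: insert gnu -> sets bits 3 11 14 -> bits=101110110011101
Op 6: query emu -> checks bit4=1, bit6=1, bit12=1 (all 1) -> maybe
Op 7: insert fox -> sets bits 6 8 9 -> bits=101110111111101
Query results in order: maybe maybe

Answer: maybe maybe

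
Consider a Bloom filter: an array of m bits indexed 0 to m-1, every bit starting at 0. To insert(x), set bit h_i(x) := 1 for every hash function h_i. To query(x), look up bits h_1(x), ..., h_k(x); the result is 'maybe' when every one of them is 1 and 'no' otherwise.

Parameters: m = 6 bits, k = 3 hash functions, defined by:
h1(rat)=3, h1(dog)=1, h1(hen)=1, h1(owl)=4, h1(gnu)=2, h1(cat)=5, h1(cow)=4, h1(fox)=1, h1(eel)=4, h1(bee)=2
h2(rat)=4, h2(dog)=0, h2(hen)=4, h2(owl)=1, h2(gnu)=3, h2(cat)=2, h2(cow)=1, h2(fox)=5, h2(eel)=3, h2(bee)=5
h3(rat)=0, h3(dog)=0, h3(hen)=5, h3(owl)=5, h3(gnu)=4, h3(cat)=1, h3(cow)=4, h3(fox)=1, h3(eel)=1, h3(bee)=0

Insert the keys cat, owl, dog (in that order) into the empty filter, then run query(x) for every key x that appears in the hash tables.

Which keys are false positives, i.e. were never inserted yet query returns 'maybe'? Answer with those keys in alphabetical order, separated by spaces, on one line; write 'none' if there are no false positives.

Start: bits=000000
After insert 'cat': sets bits 1 2 5 -> bits=011001
After insert 'owl': sets bits 1 4 5 -> bits=011011
After insert 'dog': sets bits 0 1 -> bits=111011
Not inserted: bee cow eel fox gnu hen rat — query each against bits=111011:
query bee: checks bit0=1, bit2=1, bit5=1 (all 1) -> maybe => FALSE POSITIVE
query cow: checks bit1=1, bit4=1 (all 1) -> maybe => FALSE POSITIVE
query eel: checks bit1=1, bit3=0, bit4=1 (has a 0) -> no => not a false positive
query fox: checks bit1=1, bit5=1 (all 1) -> maybe => FALSE POSITIVE
query gnu: checks bit2=1, bit3=0, bit4=1 (has a 0) -> no => not a false positive
query hen: checks bit1=1, bit4=1, bit5=1 (all 1) -> maybe => FALSE POSITIVE
query rat: checks bit0=1, bit3=0, bit4=1 (has a 0) -> no => not a false positive
False positives (alphabetical): bee cow fox hen

Answer: bee cow fox hen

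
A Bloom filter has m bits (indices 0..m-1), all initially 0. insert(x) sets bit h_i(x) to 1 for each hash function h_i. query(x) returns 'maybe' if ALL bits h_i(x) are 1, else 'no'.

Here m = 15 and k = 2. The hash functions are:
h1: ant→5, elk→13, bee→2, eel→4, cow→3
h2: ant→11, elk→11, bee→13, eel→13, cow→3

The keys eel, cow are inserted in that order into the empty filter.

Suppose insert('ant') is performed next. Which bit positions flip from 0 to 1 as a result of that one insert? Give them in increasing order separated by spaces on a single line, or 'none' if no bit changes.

Answer: 5 11

Derivation:
Start: bits=000000000000000
After insert 'eel': sets bits 4 13 -> bits=000010000000010
After insert 'cow': sets bits 3 -> bits=000110000000010
insert 'ant' would touch bits 5 11; currently bit5=0, bit11=0
Bits that are 0 among those (would change 0->1): 5 11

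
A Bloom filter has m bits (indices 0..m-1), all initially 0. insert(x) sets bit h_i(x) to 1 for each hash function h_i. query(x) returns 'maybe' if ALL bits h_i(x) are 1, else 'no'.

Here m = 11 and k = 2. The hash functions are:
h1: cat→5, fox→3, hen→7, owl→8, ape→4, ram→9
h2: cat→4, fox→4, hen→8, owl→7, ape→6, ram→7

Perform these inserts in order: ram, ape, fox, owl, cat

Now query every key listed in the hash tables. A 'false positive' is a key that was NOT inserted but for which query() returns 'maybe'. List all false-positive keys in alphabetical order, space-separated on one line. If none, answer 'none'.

Start: bits=00000000000
After insert 'ram': sets bits 7 9 -> bits=00000001010
After insert 'ape': sets bits 4 6 -> bits=00001011010
After insert 'fox': sets bits 3 4 -> bits=00011011010
After insert 'owl': sets bits 7 8 -> bits=00011011110
After insert 'cat': sets bits 4 5 -> bits=00011111110
Not inserted: hen — query each against bits=00011111110:
query hen: checks bit7=1, bit8=1 (all 1) -> maybe => FALSE POSITIVE
False positives (alphabetical): hen

Answer: hen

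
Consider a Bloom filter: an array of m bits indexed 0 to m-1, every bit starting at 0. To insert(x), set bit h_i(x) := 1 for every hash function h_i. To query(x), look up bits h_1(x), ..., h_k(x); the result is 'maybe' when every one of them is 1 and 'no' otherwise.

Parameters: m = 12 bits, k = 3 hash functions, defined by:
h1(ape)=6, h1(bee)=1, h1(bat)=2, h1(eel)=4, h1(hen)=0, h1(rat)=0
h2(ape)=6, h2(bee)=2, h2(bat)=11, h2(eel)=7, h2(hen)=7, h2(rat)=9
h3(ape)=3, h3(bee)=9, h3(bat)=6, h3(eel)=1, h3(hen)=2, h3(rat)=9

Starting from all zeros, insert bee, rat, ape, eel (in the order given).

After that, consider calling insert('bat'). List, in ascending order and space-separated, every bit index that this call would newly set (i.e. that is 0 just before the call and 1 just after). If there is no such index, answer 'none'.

Start: bits=000000000000
After insert 'bee': sets bits 1 2 9 -> bits=011000000100
After insert 'rat': sets bits 0 9 -> bits=111000000100
After insert 'ape': sets bits 3 6 -> bits=111100100100
After insert 'eel': sets bits 1 4 7 -> bits=111110110100
insert 'bat' would touch bits 2 6 11; currently bit2=1, bit6=1, bit11=0
Bits that are 0 among those (would change 0->1): 11

Answer: 11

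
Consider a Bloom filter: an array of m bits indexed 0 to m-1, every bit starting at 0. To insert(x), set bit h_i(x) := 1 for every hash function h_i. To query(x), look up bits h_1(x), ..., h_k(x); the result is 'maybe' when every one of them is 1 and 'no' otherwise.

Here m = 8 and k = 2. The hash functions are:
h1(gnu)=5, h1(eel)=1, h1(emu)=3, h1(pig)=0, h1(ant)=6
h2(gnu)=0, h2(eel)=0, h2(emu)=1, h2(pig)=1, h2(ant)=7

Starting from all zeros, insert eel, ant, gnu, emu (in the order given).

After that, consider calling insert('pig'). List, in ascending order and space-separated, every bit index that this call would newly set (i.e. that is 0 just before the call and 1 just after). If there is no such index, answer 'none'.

Start: bits=00000000
After insert 'eel': sets bits 0 1 -> bits=11000000
After insert 'ant': sets bits 6 7 -> bits=11000011
After insert 'gnu': sets bits 0 5 -> bits=11000111
After insert 'emu': sets bits 1 3 -> bits=11010111
insert 'pig' would touch bits 0 1; currently bit0=1, bit1=1
Bits that are 0 among those (would change 0->1): none

Answer: none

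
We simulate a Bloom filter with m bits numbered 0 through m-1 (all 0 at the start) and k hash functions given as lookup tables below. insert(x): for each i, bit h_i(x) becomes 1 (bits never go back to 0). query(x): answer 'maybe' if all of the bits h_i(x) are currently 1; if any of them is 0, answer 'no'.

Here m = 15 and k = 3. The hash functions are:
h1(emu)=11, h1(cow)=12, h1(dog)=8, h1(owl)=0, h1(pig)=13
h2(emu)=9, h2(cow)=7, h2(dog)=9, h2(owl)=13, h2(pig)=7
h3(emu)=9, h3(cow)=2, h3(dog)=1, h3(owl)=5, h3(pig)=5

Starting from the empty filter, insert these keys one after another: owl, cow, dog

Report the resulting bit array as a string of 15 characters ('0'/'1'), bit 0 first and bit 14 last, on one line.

Start: bits=000000000000000
After insert 'owl': sets bits 0 5 13 -> bits=100001000000010
After insert 'cow': sets bits 2 7 12 -> bits=101001010000110
After insert 'dog': sets bits 1 8 9 -> bits=111001011100110

Answer: 111001011100110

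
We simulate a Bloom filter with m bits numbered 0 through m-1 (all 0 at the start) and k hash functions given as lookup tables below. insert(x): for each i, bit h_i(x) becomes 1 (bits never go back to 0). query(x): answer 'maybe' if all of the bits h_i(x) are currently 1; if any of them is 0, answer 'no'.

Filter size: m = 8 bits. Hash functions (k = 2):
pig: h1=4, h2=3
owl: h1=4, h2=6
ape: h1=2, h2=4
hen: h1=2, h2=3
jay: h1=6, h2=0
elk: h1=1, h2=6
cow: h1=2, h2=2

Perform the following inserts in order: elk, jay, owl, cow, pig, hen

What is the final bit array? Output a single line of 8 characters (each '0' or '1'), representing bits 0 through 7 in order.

Start: bits=00000000
After insert 'elk': sets bits 1 6 -> bits=01000010
After insert 'jay': sets bits 0 6 -> bits=11000010
After insert 'owl': sets bits 4 6 -> bits=11001010
After insert 'cow': sets bits 2 -> bits=11101010
After insert 'pig': sets bits 3 4 -> bits=11111010
After insert 'hen': sets bits 2 3 -> bits=11111010

Answer: 11111010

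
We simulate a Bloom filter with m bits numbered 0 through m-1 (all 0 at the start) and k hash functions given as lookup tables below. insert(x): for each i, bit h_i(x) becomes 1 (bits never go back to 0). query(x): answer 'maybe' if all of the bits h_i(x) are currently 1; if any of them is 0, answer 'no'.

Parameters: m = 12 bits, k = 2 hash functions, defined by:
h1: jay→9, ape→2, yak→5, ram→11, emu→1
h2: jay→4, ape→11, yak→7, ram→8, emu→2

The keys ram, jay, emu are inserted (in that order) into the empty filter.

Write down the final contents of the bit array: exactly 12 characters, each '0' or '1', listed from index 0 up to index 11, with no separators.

Answer: 011010001101

Derivation:
Start: bits=000000000000
After insert 'ram': sets bits 8 11 -> bits=000000001001
After insert 'jay': sets bits 4 9 -> bits=000010001101
After insert 'emu': sets bits 1 2 -> bits=011010001101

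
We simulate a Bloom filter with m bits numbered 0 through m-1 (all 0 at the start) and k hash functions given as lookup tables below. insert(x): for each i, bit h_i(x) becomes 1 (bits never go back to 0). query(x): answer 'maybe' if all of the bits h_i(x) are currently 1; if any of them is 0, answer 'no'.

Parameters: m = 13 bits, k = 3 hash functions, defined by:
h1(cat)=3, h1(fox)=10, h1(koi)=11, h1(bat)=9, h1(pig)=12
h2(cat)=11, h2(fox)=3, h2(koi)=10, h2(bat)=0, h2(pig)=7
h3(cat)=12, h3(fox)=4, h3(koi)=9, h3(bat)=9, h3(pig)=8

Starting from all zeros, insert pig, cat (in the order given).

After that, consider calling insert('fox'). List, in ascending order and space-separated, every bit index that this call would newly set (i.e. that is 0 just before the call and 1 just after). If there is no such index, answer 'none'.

Start: bits=0000000000000
After insert 'pig': sets bits 7 8 12 -> bits=0000000110001
After insert 'cat': sets bits 3 11 12 -> bits=0001000110011
insert 'fox' would touch bits 3 4 10; currently bit3=1, bit4=0, bit10=0
Bits that are 0 among those (would change 0->1): 4 10

Answer: 4 10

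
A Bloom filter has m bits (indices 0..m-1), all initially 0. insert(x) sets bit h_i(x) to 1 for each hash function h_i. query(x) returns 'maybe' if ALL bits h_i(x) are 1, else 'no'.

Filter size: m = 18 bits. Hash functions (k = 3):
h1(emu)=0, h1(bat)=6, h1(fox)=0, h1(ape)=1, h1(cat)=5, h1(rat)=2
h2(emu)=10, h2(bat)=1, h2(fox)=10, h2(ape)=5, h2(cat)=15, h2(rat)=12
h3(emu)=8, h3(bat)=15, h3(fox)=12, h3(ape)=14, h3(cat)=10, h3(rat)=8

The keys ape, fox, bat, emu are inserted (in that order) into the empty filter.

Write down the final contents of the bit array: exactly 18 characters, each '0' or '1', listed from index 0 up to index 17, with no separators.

Start: bits=000000000000000000
After insert 'ape': sets bits 1 5 14 -> bits=010001000000001000
After insert 'fox': sets bits 0 10 12 -> bits=110001000010101000
After insert 'bat': sets bits 1 6 15 -> bits=110001100010101100
After insert 'emu': sets bits 0 8 10 -> bits=110001101010101100

Answer: 110001101010101100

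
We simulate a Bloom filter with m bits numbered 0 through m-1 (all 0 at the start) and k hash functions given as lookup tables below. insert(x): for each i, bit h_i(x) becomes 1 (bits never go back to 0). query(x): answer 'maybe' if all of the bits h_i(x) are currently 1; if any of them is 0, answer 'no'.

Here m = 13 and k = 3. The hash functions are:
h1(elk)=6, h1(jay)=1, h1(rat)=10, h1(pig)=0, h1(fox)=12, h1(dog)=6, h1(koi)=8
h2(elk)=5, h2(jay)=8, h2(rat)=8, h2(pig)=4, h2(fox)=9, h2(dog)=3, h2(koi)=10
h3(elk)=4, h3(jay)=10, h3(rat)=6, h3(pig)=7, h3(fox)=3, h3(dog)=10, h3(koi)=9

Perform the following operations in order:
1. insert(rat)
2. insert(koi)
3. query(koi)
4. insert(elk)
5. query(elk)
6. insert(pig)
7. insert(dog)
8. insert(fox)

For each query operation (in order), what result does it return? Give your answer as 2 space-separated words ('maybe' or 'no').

Start: bits=0000000000000
Op 1: insert rat -> sets bits 6 8 10 -> bits=0000001010100
Op 2: insert koi -> sets bits 8 9 10 -> bits=0000001011100
Op 3: query koi -> checks bit8=1, bit9=1, bit10=1 (all 1) -> maybe
Op 4: insert elk -> sets bits 4 5 6 -> bits=0000111011100
Op 5: query elk -> checks bit4=1, bit5=1, bit6=1 (all 1) -> maybe
Op 6: insert pig -> sets bits 0 4 7 -> bits=1000111111100
Op 7: insert dog -> sets bits 3 6 10 -> bits=1001111111100
Op 8: insert fox -> sets bits 3 9 12 -> bits=1001111111101
Query results in order: maybe maybe

Answer: maybe maybe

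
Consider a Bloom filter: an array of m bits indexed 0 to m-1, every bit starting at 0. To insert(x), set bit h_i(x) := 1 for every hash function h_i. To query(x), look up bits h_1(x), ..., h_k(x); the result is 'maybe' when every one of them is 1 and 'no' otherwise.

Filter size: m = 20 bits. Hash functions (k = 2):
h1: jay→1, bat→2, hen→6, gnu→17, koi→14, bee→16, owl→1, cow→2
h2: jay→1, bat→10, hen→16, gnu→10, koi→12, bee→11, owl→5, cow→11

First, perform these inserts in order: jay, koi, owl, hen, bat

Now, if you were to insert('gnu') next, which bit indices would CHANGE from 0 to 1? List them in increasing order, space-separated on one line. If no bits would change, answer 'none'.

Answer: 17

Derivation:
Start: bits=00000000000000000000
After insert 'jay': sets bits 1 -> bits=01000000000000000000
After insert 'koi': sets bits 12 14 -> bits=01000000000010100000
After insert 'owl': sets bits 1 5 -> bits=01000100000010100000
After insert 'hen': sets bits 6 16 -> bits=01000110000010101000
After insert 'bat': sets bits 2 10 -> bits=01100110001010101000
insert 'gnu' would touch bits 10 17; currently bit10=1, bit17=0
Bits that are 0 among those (would change 0->1): 17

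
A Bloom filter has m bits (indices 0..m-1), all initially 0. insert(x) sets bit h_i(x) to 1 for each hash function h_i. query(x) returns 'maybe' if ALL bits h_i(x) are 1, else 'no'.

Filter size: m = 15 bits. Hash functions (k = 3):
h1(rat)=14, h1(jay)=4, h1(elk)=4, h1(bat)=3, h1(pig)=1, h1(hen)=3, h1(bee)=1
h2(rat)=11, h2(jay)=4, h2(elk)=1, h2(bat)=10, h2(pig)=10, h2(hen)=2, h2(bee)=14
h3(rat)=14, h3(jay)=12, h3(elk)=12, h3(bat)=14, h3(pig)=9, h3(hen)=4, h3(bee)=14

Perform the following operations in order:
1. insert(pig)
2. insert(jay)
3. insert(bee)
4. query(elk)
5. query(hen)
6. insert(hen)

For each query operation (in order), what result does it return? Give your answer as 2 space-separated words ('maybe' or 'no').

Start: bits=000000000000000
Op 1: insert pig -> sets bits 1 9 10 -> bits=010000000110000
Op 2: insert jay -> sets bits 4 12 -> bits=010010000110100
Op 3: insert bee -> sets bits 1 14 -> bits=010010000110101
Op 4: query elk -> checks bit1=1, bit4=1, bit12=1 (all 1) -> maybe
Op 5: query hen -> checks bit2=0, bit3=0, bit4=1 (has a 0) -> no
Op 6: insert hen -> sets bits 2 3 4 -> bits=011110000110101
Query results in order: maybe no

Answer: maybe no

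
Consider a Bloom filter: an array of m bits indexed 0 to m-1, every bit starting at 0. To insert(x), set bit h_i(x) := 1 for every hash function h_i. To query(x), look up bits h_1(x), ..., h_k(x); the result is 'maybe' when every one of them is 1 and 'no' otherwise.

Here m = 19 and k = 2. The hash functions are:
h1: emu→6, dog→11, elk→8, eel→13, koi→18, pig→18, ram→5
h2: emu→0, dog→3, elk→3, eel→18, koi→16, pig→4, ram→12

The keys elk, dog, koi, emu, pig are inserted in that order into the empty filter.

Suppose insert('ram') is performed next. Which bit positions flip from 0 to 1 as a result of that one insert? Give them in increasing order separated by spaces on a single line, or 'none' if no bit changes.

Start: bits=0000000000000000000
After insert 'elk': sets bits 3 8 -> bits=0001000010000000000
After insert 'dog': sets bits 3 11 -> bits=0001000010010000000
After insert 'koi': sets bits 16 18 -> bits=0001000010010000101
After insert 'emu': sets bits 0 6 -> bits=1001001010010000101
After insert 'pig': sets bits 4 18 -> bits=1001101010010000101
insert 'ram' would touch bits 5 12; currently bit5=0, bit12=0
Bits that are 0 among those (would change 0->1): 5 12

Answer: 5 12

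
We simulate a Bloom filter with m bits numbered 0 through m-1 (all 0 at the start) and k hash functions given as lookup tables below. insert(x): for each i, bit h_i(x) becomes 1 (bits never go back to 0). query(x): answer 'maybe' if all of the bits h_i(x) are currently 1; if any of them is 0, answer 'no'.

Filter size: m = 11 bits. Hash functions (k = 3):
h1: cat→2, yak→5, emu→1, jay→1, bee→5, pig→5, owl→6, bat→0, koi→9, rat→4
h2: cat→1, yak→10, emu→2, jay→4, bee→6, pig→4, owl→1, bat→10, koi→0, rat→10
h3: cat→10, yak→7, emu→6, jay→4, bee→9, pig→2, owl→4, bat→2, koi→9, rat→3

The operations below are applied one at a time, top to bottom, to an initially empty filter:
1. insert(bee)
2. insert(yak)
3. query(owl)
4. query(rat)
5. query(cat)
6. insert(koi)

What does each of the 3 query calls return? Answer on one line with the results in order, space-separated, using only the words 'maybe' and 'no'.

Start: bits=00000000000
Op 1: insert bee -> sets bits 5 6 9 -> bits=00000110010
Op 2: insert yak -> sets bits 5 7 10 -> bits=00000111011
Op 3: query owl -> checks bit1=0, bit4=0, bit6=1 (has a 0) -> no
Op 4: query rat -> checks bit3=0, bit4=0, bit10=1 (has a 0) -> no
Op 5: query cat -> checks bit1=0, bit2=0, bit10=1 (has a 0) -> no
Op 6: insert koi -> sets bits 0 9 -> bits=10000111011
Query results in order: no no no

Answer: no no no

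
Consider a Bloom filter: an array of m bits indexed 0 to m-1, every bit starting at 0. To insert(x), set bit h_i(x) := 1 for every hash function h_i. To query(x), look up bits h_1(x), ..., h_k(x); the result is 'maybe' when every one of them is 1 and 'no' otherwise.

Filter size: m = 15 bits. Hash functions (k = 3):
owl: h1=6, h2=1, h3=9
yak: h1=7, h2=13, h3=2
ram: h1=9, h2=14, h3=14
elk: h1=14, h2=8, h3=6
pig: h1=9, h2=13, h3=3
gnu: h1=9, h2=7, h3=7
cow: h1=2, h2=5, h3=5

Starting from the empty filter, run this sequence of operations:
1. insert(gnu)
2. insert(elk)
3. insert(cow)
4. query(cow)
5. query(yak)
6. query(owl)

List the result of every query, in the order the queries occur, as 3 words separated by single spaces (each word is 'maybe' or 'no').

Answer: maybe no no

Derivation:
Start: bits=000000000000000
Op 1: insert gnu -> sets bits 7 9 -> bits=000000010100000
Op 2: insert elk -> sets bits 6 8 14 -> bits=000000111100001
Op 3: insert cow -> sets bits 2 5 -> bits=001001111100001
Op 4: query cow -> checks bit2=1, bit5=1 (all 1) -> maybe
Op 5: query yak -> checks bit2=1, bit7=1, bit13=0 (has a 0) -> no
Op 6: query owl -> checks bit1=0, bit6=1, bit9=1 (has a 0) -> no
Query results in order: maybe no no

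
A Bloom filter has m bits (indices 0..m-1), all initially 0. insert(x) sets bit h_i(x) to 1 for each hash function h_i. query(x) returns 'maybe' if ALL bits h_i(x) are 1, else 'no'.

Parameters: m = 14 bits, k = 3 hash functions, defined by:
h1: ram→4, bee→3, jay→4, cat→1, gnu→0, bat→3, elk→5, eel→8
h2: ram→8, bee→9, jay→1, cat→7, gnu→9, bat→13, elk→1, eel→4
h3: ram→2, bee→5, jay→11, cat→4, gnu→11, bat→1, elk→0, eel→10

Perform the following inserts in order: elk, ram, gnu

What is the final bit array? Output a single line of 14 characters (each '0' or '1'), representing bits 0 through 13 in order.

Answer: 11101100110100

Derivation:
Start: bits=00000000000000
After insert 'elk': sets bits 0 1 5 -> bits=11000100000000
After insert 'ram': sets bits 2 4 8 -> bits=11101100100000
After insert 'gnu': sets bits 0 9 11 -> bits=11101100110100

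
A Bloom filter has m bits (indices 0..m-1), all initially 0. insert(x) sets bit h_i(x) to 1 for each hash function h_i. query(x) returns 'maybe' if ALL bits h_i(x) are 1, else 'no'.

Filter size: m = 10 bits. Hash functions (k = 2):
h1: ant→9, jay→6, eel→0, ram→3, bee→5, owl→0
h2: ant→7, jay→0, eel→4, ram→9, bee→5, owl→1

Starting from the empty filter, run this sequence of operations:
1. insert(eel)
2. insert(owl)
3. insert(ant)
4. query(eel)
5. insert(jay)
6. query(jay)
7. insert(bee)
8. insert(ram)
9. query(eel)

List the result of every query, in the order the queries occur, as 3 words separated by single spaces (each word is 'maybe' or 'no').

Start: bits=0000000000
Op 1: insert eel -> sets bits 0 4 -> bits=1000100000
Op 2: insert owl -> sets bits 0 1 -> bits=1100100000
Op 3: insert ant -> sets bits 7 9 -> bits=1100100101
Op 4: query eel -> checks bit0=1, bit4=1 (all 1) -> maybe
Op 5: insert jay -> sets bits 0 6 -> bits=1100101101
Op 6: query jay -> checks bit0=1, bit6=1 (all 1) -> maybe
Op 7: insert bee -> sets bits 5 -> bits=1100111101
Op 8: insert ram -> sets bits 3 9 -> bits=1101111101
Op 9: query eel -> checks bit0=1, bit4=1 (all 1) -> maybe
Query results in order: maybe maybe maybe

Answer: maybe maybe maybe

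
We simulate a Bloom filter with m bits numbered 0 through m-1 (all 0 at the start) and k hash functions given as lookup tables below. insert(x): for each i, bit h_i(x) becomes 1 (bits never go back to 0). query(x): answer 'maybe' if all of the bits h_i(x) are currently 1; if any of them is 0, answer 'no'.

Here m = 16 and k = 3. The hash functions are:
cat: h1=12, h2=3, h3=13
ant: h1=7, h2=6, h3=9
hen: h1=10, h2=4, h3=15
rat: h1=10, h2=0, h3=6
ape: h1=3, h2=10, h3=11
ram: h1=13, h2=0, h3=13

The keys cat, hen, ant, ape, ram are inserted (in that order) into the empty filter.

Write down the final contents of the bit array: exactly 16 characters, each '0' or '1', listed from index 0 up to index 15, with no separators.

Start: bits=0000000000000000
After insert 'cat': sets bits 3 12 13 -> bits=0001000000001100
After insert 'hen': sets bits 4 10 15 -> bits=0001100000101101
After insert 'ant': sets bits 6 7 9 -> bits=0001101101101101
After insert 'ape': sets bits 3 10 11 -> bits=0001101101111101
After insert 'ram': sets bits 0 13 -> bits=1001101101111101

Answer: 1001101101111101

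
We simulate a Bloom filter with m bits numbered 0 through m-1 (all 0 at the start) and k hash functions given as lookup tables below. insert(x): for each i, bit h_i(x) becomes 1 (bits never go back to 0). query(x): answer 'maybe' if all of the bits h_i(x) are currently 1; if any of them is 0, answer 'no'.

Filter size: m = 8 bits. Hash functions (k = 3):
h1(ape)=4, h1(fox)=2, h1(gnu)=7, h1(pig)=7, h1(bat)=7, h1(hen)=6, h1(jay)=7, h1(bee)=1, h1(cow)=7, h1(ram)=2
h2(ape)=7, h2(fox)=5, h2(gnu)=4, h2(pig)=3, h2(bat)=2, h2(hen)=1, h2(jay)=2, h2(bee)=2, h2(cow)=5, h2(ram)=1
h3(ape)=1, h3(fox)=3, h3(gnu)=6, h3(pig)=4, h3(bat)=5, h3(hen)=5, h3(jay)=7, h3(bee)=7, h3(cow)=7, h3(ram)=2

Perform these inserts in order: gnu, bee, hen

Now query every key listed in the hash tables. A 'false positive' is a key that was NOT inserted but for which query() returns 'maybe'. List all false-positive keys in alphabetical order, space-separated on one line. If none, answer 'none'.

Answer: ape bat cow jay ram

Derivation:
Start: bits=00000000
After insert 'gnu': sets bits 4 6 7 -> bits=00001011
After insert 'bee': sets bits 1 2 7 -> bits=01101011
After insert 'hen': sets bits 1 5 6 -> bits=01101111
Not inserted: ape bat cow fox jay pig ram — query each against bits=01101111:
query ape: checks bit1=1, bit4=1, bit7=1 (all 1) -> maybe => FALSE POSITIVE
query bat: checks bit2=1, bit5=1, bit7=1 (all 1) -> maybe => FALSE POSITIVE
query cow: checks bit5=1, bit7=1 (all 1) -> maybe => FALSE POSITIVE
query fox: checks bit2=1, bit3=0, bit5=1 (has a 0) -> no => not a false positive
query jay: checks bit2=1, bit7=1 (all 1) -> maybe => FALSE POSITIVE
query pig: checks bit3=0, bit4=1, bit7=1 (has a 0) -> no => not a false positive
query ram: checks bit1=1, bit2=1 (all 1) -> maybe => FALSE POSITIVE
False positives (alphabetical): ape bat cow jay ram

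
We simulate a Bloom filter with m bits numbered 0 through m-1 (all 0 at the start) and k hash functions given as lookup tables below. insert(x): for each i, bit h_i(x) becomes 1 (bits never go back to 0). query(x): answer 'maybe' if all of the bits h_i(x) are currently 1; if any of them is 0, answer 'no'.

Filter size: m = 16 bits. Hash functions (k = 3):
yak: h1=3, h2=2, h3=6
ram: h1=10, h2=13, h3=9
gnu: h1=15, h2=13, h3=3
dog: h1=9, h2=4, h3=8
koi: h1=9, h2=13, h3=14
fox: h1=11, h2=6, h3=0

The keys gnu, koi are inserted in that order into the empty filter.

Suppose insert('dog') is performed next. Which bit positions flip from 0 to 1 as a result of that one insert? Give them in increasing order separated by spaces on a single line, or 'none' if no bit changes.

Answer: 4 8

Derivation:
Start: bits=0000000000000000
After insert 'gnu': sets bits 3 13 15 -> bits=0001000000000101
After insert 'koi': sets bits 9 13 14 -> bits=0001000001000111
insert 'dog' would touch bits 4 8 9; currently bit4=0, bit8=0, bit9=1
Bits that are 0 among those (would change 0->1): 4 8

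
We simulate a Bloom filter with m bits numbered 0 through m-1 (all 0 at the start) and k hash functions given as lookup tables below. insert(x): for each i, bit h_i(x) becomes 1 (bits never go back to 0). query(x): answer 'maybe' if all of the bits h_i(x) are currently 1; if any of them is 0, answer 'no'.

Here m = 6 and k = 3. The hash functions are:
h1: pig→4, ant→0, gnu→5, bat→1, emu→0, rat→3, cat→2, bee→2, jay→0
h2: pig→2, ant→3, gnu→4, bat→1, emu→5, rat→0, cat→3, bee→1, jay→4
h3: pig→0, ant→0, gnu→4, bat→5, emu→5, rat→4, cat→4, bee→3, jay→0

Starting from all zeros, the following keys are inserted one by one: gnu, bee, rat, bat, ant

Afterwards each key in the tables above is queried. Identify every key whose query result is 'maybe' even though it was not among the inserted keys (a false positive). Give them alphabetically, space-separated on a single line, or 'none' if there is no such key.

Start: bits=000000
After insert 'gnu': sets bits 4 5 -> bits=000011
After insert 'bee': sets bits 1 2 3 -> bits=011111
After insert 'rat': sets bits 0 3 4 -> bits=111111
After insert 'bat': sets bits 1 5 -> bits=111111
After insert 'ant': sets bits 0 3 -> bits=111111
Not inserted: cat emu jay pig — query each against bits=111111:
query cat: checks bit2=1, bit3=1, bit4=1 (all 1) -> maybe => FALSE POSITIVE
query emu: checks bit0=1, bit5=1 (all 1) -> maybe => FALSE POSITIVE
query jay: checks bit0=1, bit4=1 (all 1) -> maybe => FALSE POSITIVE
query pig: checks bit0=1, bit2=1, bit4=1 (all 1) -> maybe => FALSE POSITIVE
False positives (alphabetical): cat emu jay pig

Answer: cat emu jay pig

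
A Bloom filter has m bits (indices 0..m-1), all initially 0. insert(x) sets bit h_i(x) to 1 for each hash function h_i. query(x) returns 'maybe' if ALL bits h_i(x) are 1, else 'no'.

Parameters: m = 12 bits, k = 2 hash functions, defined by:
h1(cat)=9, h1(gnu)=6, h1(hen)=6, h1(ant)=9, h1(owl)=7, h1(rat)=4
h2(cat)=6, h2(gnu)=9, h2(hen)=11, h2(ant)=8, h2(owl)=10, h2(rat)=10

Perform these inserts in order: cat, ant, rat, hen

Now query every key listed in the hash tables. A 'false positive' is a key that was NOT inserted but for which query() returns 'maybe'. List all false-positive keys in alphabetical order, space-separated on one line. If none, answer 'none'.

Start: bits=000000000000
After insert 'cat': sets bits 6 9 -> bits=000000100100
After insert 'ant': sets bits 8 9 -> bits=000000101100
After insert 'rat': sets bits 4 10 -> bits=000010101110
After insert 'hen': sets bits 6 11 -> bits=000010101111
Not inserted: gnu owl — query each against bits=000010101111:
query gnu: checks bit6=1, bit9=1 (all 1) -> maybe => FALSE POSITIVE
query owl: checks bit7=0, bit10=1 (has a 0) -> no => not a false positive
False positives (alphabetical): gnu

Answer: gnu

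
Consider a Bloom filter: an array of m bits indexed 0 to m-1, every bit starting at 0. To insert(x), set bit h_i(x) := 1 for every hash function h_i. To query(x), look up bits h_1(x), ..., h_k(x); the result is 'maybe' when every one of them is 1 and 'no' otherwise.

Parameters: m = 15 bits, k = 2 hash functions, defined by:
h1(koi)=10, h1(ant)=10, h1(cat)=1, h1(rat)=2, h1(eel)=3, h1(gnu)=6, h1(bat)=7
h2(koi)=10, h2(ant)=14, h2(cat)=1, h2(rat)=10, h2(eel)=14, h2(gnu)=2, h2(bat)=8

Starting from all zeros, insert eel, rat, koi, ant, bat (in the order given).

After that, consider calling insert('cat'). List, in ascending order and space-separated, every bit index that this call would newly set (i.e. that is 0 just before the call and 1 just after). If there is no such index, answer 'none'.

Start: bits=000000000000000
After insert 'eel': sets bits 3 14 -> bits=000100000000001
After insert 'rat': sets bits 2 10 -> bits=001100000010001
After insert 'koi': sets bits 10 -> bits=001100000010001
After insert 'ant': sets bits 10 14 -> bits=001100000010001
After insert 'bat': sets bits 7 8 -> bits=001100011010001
insert 'cat' would touch bits 1; currently bit1=0
Bits that are 0 among those (would change 0->1): 1

Answer: 1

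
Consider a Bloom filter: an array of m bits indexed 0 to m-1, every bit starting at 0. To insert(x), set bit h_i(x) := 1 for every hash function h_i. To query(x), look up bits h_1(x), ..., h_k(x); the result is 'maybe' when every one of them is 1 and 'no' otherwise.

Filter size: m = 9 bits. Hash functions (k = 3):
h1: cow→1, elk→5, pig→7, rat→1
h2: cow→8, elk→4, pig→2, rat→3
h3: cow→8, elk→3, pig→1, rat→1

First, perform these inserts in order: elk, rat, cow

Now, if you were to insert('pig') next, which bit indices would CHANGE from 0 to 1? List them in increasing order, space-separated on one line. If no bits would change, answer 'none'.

Start: bits=000000000
After insert 'elk': sets bits 3 4 5 -> bits=000111000
After insert 'rat': sets bits 1 3 -> bits=010111000
After insert 'cow': sets bits 1 8 -> bits=010111001
insert 'pig' would touch bits 1 2 7; currently bit1=1, bit2=0, bit7=0
Bits that are 0 among those (would change 0->1): 2 7

Answer: 2 7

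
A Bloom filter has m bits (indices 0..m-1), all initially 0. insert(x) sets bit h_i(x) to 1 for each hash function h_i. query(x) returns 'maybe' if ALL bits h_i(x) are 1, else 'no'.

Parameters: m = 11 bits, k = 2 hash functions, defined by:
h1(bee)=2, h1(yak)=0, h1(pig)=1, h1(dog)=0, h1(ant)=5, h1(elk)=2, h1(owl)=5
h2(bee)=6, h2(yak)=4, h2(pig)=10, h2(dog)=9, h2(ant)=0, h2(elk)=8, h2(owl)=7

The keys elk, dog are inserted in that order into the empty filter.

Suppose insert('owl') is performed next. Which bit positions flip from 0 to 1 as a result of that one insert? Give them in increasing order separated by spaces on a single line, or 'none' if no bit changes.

Answer: 5 7

Derivation:
Start: bits=00000000000
After insert 'elk': sets bits 2 8 -> bits=00100000100
After insert 'dog': sets bits 0 9 -> bits=10100000110
insert 'owl' would touch bits 5 7; currently bit5=0, bit7=0
Bits that are 0 among those (would change 0->1): 5 7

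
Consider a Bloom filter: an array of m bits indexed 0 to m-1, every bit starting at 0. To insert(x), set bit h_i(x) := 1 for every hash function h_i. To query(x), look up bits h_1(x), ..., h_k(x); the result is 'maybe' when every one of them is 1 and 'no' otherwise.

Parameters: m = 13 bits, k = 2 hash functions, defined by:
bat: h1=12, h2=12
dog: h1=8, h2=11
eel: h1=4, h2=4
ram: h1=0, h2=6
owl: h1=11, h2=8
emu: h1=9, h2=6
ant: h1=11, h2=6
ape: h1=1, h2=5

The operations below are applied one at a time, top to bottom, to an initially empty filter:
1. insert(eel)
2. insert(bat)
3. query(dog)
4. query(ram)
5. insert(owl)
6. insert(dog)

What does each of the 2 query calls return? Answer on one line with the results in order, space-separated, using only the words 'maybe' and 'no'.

Answer: no no

Derivation:
Start: bits=0000000000000
Op 1: insert eel -> sets bits 4 -> bits=0000100000000
Op 2: insert bat -> sets bits 12 -> bits=0000100000001
Op 3: query dog -> checks bit8=0, bit11=0 (has a 0) -> no
Op 4: query ram -> checks bit0=0, bit6=0 (has a 0) -> no
Op 5: insert owl -> sets bits 8 11 -> bits=0000100010011
Op 6: insert dog -> sets bits 8 11 -> bits=0000100010011
Query results in order: no no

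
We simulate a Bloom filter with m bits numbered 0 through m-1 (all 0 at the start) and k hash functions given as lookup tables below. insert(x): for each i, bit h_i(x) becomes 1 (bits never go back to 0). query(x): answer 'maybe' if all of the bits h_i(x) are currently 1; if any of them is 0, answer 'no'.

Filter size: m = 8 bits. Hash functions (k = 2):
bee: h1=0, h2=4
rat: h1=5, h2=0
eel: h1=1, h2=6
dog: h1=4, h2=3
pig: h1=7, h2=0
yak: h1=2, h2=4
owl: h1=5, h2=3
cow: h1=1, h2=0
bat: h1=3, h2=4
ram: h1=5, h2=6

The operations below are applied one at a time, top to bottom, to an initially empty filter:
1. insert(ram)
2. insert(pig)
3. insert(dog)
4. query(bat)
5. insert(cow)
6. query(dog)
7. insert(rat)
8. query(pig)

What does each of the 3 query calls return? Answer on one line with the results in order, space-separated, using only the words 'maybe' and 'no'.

Answer: maybe maybe maybe

Derivation:
Start: bits=00000000
Op 1: insert ram -> sets bits 5 6 -> bits=00000110
Op 2: insert pig -> sets bits 0 7 -> bits=10000111
Op 3: insert dog -> sets bits 3 4 -> bits=10011111
Op 4: query bat -> checks bit3=1, bit4=1 (all 1) -> maybe
Op 5: insert cow -> sets bits 0 1 -> bits=11011111
Op 6: query dog -> checks bit3=1, bit4=1 (all 1) -> maybe
Op 7: insert rat -> sets bits 0 5 -> bits=11011111
Op 8: query pig -> checks bit0=1, bit7=1 (all 1) -> maybe
Query results in order: maybe maybe maybe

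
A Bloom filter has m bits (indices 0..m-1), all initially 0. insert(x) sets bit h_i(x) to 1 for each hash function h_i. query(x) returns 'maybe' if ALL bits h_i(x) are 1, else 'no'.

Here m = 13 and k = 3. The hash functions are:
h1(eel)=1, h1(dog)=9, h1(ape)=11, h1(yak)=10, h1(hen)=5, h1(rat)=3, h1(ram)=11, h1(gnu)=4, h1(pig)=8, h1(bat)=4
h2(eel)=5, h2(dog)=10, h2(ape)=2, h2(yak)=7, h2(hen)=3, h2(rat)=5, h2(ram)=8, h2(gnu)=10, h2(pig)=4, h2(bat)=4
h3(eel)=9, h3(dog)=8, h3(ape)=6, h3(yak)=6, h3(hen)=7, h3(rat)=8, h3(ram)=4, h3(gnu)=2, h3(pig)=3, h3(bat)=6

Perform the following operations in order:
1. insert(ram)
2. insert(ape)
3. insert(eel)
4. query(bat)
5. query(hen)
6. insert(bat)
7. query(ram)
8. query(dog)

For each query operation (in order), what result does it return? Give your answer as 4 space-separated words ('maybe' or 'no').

Answer: maybe no maybe no

Derivation:
Start: bits=0000000000000
Op 1: insert ram -> sets bits 4 8 11 -> bits=0000100010010
Op 2: insert ape -> sets bits 2 6 11 -> bits=0010101010010
Op 3: insert eel -> sets bits 1 5 9 -> bits=0110111011010
Op 4: query bat -> checks bit4=1, bit6=1 (all 1) -> maybe
Op 5: query hen -> checks bit3=0, bit5=1, bit7=0 (has a 0) -> no
Op 6: insert bat -> sets bits 4 6 -> bits=0110111011010
Op 7: query ram -> checks bit4=1, bit8=1, bit11=1 (all 1) -> maybe
Op 8: query dog -> checks bit8=1, bit9=1, bit10=0 (has a 0) -> no
Query results in order: maybe no maybe no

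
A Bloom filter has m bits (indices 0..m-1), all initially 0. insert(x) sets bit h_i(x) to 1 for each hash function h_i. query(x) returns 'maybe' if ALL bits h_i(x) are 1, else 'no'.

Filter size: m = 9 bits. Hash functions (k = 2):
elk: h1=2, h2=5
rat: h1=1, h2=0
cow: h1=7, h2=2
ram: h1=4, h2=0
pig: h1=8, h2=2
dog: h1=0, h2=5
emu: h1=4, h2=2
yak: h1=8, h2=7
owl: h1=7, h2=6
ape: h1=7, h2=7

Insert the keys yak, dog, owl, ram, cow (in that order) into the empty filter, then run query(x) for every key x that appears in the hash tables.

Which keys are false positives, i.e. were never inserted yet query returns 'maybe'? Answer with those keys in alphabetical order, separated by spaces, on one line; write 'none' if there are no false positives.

Start: bits=000000000
After insert 'yak': sets bits 7 8 -> bits=000000011
After insert 'dog': sets bits 0 5 -> bits=100001011
After insert 'owl': sets bits 6 7 -> bits=100001111
After insert 'ram': sets bits 0 4 -> bits=100011111
After insert 'cow': sets bits 2 7 -> bits=101011111
Not inserted: ape elk emu pig rat — query each against bits=101011111:
query ape: checks bit7=1 (all 1) -> maybe => FALSE POSITIVE
query elk: checks bit2=1, bit5=1 (all 1) -> maybe => FALSE POSITIVE
query emu: checks bit2=1, bit4=1 (all 1) -> maybe => FALSE POSITIVE
query pig: checks bit2=1, bit8=1 (all 1) -> maybe => FALSE POSITIVE
query rat: checks bit0=1, bit1=0 (has a 0) -> no => not a false positive
False positives (alphabetical): ape elk emu pig

Answer: ape elk emu pig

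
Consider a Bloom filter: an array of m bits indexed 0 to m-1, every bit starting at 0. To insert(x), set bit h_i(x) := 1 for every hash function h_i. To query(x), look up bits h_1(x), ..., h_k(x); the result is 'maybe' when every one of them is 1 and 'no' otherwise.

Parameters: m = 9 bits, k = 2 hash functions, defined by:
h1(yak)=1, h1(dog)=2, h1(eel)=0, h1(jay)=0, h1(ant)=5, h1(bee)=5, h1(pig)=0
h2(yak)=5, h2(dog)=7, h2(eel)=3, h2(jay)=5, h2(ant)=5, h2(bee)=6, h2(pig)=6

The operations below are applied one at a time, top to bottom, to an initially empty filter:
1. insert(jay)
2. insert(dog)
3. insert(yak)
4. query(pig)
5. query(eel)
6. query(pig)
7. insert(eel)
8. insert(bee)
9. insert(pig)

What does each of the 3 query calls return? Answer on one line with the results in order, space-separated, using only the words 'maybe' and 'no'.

Start: bits=000000000
Op 1: insert jay -> sets bits 0 5 -> bits=100001000
Op 2: insert dog -> sets bits 2 7 -> bits=101001010
Op 3: insert yak -> sets bits 1 5 -> bits=111001010
Op 4: query pig -> checks bit0=1, bit6=0 (has a 0) -> no
Op 5: query eel -> checks bit0=1, bit3=0 (has a 0) -> no
Op 6: query pig -> checks bit0=1, bit6=0 (has a 0) -> no
Op 7: insert eel -> sets bits 0 3 -> bits=111101010
Op 8: insert bee -> sets bits 5 6 -> bits=111101110
Op 9: insert pig -> sets bits 0 6 -> bits=111101110
Query results in order: no no no

Answer: no no no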